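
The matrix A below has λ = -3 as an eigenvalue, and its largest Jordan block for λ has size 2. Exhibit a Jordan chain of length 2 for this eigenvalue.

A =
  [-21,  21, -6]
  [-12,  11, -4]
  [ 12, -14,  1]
A Jordan chain for λ = -3 of length 2:
v_1 = (-18, -12, 12)ᵀ
v_2 = (1, 0, 0)ᵀ

Let N = A − (-3)·I. We want v_2 with N^2 v_2 = 0 but N^1 v_2 ≠ 0; then v_{j-1} := N · v_j for j = 2, …, 2.

Pick v_2 = (1, 0, 0)ᵀ.
Then v_1 = N · v_2 = (-18, -12, 12)ᵀ.

Sanity check: (A − (-3)·I) v_1 = (0, 0, 0)ᵀ = 0. ✓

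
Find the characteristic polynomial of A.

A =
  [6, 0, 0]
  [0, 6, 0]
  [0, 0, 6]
x^3 - 18*x^2 + 108*x - 216

Expanding det(x·I − A) (e.g. by cofactor expansion or by noting that A is similar to its Jordan form J, which has the same characteristic polynomial as A) gives
  χ_A(x) = x^3 - 18*x^2 + 108*x - 216
which factors as (x - 6)^3. The eigenvalues (with algebraic multiplicities) are λ = 6 with multiplicity 3.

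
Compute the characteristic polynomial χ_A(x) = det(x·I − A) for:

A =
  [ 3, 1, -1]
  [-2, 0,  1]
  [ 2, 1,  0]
x^3 - 3*x^2 + 3*x - 1

Expanding det(x·I − A) (e.g. by cofactor expansion or by noting that A is similar to its Jordan form J, which has the same characteristic polynomial as A) gives
  χ_A(x) = x^3 - 3*x^2 + 3*x - 1
which factors as (x - 1)^3. The eigenvalues (with algebraic multiplicities) are λ = 1 with multiplicity 3.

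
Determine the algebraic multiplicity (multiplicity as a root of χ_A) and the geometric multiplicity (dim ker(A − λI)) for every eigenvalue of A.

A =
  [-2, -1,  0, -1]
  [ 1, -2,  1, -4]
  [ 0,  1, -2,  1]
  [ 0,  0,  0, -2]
λ = -2: alg = 4, geom = 2

Step 1 — factor the characteristic polynomial to read off the algebraic multiplicities:
  χ_A(x) = (x + 2)^4

Step 2 — compute geometric multiplicities via the rank-nullity identity g(λ) = n − rank(A − λI):
  rank(A − (-2)·I) = 2, so dim ker(A − (-2)·I) = n − 2 = 2

Summary:
  λ = -2: algebraic multiplicity = 4, geometric multiplicity = 2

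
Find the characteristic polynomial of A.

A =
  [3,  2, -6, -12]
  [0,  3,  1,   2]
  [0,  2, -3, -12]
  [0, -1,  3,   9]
x^4 - 12*x^3 + 54*x^2 - 108*x + 81

Expanding det(x·I − A) (e.g. by cofactor expansion or by noting that A is similar to its Jordan form J, which has the same characteristic polynomial as A) gives
  χ_A(x) = x^4 - 12*x^3 + 54*x^2 - 108*x + 81
which factors as (x - 3)^4. The eigenvalues (with algebraic multiplicities) are λ = 3 with multiplicity 4.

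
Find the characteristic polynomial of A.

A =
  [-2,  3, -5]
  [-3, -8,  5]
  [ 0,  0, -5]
x^3 + 15*x^2 + 75*x + 125

Expanding det(x·I − A) (e.g. by cofactor expansion or by noting that A is similar to its Jordan form J, which has the same characteristic polynomial as A) gives
  χ_A(x) = x^3 + 15*x^2 + 75*x + 125
which factors as (x + 5)^3. The eigenvalues (with algebraic multiplicities) are λ = -5 with multiplicity 3.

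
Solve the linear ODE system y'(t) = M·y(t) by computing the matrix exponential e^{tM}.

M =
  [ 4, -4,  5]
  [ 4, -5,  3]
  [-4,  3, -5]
e^{tM} =
  [6*t*exp(-2*t) + exp(-2*t), 3*t^2*exp(-2*t)/2 - 4*t*exp(-2*t), 3*t^2*exp(-2*t)/2 + 5*t*exp(-2*t)]
  [4*t*exp(-2*t), t^2*exp(-2*t) - 3*t*exp(-2*t) + exp(-2*t), t^2*exp(-2*t) + 3*t*exp(-2*t)]
  [-4*t*exp(-2*t), -t^2*exp(-2*t) + 3*t*exp(-2*t), -t^2*exp(-2*t) - 3*t*exp(-2*t) + exp(-2*t)]

Strategy: write M = P · J · P⁻¹ where J is a Jordan canonical form, so e^{tM} = P · e^{tJ} · P⁻¹, and e^{tJ} can be computed block-by-block.

M has Jordan form
J =
  [-2,  1,  0]
  [ 0, -2,  1]
  [ 0,  0, -2]
(up to reordering of blocks).

Per-block formulas:
  For a 3×3 Jordan block J_3(-2): exp(t · J_3(-2)) = e^(-2t)·(I + t·N + (t^2/2)·N^2), where N is the 3×3 nilpotent shift.

After assembling e^{tJ} and conjugating by P, we get:

e^{tM} =
  [6*t*exp(-2*t) + exp(-2*t), 3*t^2*exp(-2*t)/2 - 4*t*exp(-2*t), 3*t^2*exp(-2*t)/2 + 5*t*exp(-2*t)]
  [4*t*exp(-2*t), t^2*exp(-2*t) - 3*t*exp(-2*t) + exp(-2*t), t^2*exp(-2*t) + 3*t*exp(-2*t)]
  [-4*t*exp(-2*t), -t^2*exp(-2*t) + 3*t*exp(-2*t), -t^2*exp(-2*t) - 3*t*exp(-2*t) + exp(-2*t)]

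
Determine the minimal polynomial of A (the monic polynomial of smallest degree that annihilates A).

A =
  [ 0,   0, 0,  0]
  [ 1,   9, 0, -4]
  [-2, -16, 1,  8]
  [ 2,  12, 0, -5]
x^3 - 4*x^2 + 3*x

The characteristic polynomial is χ_A(x) = x*(x - 3)*(x - 1)^2, so the eigenvalues are known. The minimal polynomial is
  m_A(x) = Π_λ (x − λ)^{k_λ}
where k_λ is the size of the *largest* Jordan block for λ (equivalently, the smallest k with (A − λI)^k v = 0 for every generalised eigenvector v of λ).

  λ = 0: largest Jordan block has size 1, contributing (x − 0)
  λ = 1: largest Jordan block has size 1, contributing (x − 1)
  λ = 3: largest Jordan block has size 1, contributing (x − 3)

So m_A(x) = x*(x - 3)*(x - 1) = x^3 - 4*x^2 + 3*x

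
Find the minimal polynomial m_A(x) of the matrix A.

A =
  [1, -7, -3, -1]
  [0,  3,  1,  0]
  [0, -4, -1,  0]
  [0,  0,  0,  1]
x^3 - 3*x^2 + 3*x - 1

The characteristic polynomial is χ_A(x) = (x - 1)^4, so the eigenvalues are known. The minimal polynomial is
  m_A(x) = Π_λ (x − λ)^{k_λ}
where k_λ is the size of the *largest* Jordan block for λ (equivalently, the smallest k with (A − λI)^k v = 0 for every generalised eigenvector v of λ).

  λ = 1: largest Jordan block has size 3, contributing (x − 1)^3

So m_A(x) = (x - 1)^3 = x^3 - 3*x^2 + 3*x - 1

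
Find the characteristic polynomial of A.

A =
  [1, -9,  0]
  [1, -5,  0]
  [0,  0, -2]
x^3 + 6*x^2 + 12*x + 8

Expanding det(x·I − A) (e.g. by cofactor expansion or by noting that A is similar to its Jordan form J, which has the same characteristic polynomial as A) gives
  χ_A(x) = x^3 + 6*x^2 + 12*x + 8
which factors as (x + 2)^3. The eigenvalues (with algebraic multiplicities) are λ = -2 with multiplicity 3.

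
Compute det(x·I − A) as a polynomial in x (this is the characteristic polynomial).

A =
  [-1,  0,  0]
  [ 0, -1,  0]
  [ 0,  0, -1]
x^3 + 3*x^2 + 3*x + 1

Expanding det(x·I − A) (e.g. by cofactor expansion or by noting that A is similar to its Jordan form J, which has the same characteristic polynomial as A) gives
  χ_A(x) = x^3 + 3*x^2 + 3*x + 1
which factors as (x + 1)^3. The eigenvalues (with algebraic multiplicities) are λ = -1 with multiplicity 3.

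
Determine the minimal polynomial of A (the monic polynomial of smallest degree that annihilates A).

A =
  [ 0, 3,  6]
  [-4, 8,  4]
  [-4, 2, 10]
x^2 - 12*x + 36

The characteristic polynomial is χ_A(x) = (x - 6)^3, so the eigenvalues are known. The minimal polynomial is
  m_A(x) = Π_λ (x − λ)^{k_λ}
where k_λ is the size of the *largest* Jordan block for λ (equivalently, the smallest k with (A − λI)^k v = 0 for every generalised eigenvector v of λ).

  λ = 6: largest Jordan block has size 2, contributing (x − 6)^2

So m_A(x) = (x - 6)^2 = x^2 - 12*x + 36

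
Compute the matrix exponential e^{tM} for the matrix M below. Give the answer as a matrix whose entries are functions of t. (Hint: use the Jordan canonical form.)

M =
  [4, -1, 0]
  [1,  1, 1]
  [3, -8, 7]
e^{tM} =
  [-t^2*exp(4*t)/2 + exp(4*t), 3*t^2*exp(4*t)/2 - t*exp(4*t), -t^2*exp(4*t)/2]
  [t*exp(4*t), -3*t*exp(4*t) + exp(4*t), t*exp(4*t)]
  [t^2*exp(4*t)/2 + 3*t*exp(4*t), -3*t^2*exp(4*t)/2 - 8*t*exp(4*t), t^2*exp(4*t)/2 + 3*t*exp(4*t) + exp(4*t)]

Strategy: write M = P · J · P⁻¹ where J is a Jordan canonical form, so e^{tM} = P · e^{tJ} · P⁻¹, and e^{tJ} can be computed block-by-block.

M has Jordan form
J =
  [4, 1, 0]
  [0, 4, 1]
  [0, 0, 4]
(up to reordering of blocks).

Per-block formulas:
  For a 3×3 Jordan block J_3(4): exp(t · J_3(4)) = e^(4t)·(I + t·N + (t^2/2)·N^2), where N is the 3×3 nilpotent shift.

After assembling e^{tJ} and conjugating by P, we get:

e^{tM} =
  [-t^2*exp(4*t)/2 + exp(4*t), 3*t^2*exp(4*t)/2 - t*exp(4*t), -t^2*exp(4*t)/2]
  [t*exp(4*t), -3*t*exp(4*t) + exp(4*t), t*exp(4*t)]
  [t^2*exp(4*t)/2 + 3*t*exp(4*t), -3*t^2*exp(4*t)/2 - 8*t*exp(4*t), t^2*exp(4*t)/2 + 3*t*exp(4*t) + exp(4*t)]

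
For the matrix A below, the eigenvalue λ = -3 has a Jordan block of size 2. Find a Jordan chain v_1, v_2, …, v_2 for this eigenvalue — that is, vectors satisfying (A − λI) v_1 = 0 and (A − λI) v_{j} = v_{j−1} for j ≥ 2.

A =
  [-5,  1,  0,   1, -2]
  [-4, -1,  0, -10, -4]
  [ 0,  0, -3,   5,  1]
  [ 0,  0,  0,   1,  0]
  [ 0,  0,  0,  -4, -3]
A Jordan chain for λ = -3 of length 2:
v_1 = (-2, -4, 0, 0, 0)ᵀ
v_2 = (1, 0, 0, 0, 0)ᵀ

Let N = A − (-3)·I. We want v_2 with N^2 v_2 = 0 but N^1 v_2 ≠ 0; then v_{j-1} := N · v_j for j = 2, …, 2.

Pick v_2 = (1, 0, 0, 0, 0)ᵀ.
Then v_1 = N · v_2 = (-2, -4, 0, 0, 0)ᵀ.

Sanity check: (A − (-3)·I) v_1 = (0, 0, 0, 0, 0)ᵀ = 0. ✓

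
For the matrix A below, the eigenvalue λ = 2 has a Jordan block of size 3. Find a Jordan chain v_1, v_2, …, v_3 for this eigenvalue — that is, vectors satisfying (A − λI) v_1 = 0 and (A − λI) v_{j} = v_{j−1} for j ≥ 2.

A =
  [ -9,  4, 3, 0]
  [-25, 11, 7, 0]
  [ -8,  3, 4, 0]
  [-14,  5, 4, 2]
A Jordan chain for λ = 2 of length 3:
v_1 = (-3, -6, -3, -3)ᵀ
v_2 = (-11, -25, -8, -14)ᵀ
v_3 = (1, 0, 0, 0)ᵀ

Let N = A − (2)·I. We want v_3 with N^3 v_3 = 0 but N^2 v_3 ≠ 0; then v_{j-1} := N · v_j for j = 3, …, 2.

Pick v_3 = (1, 0, 0, 0)ᵀ.
Then v_2 = N · v_3 = (-11, -25, -8, -14)ᵀ.
Then v_1 = N · v_2 = (-3, -6, -3, -3)ᵀ.

Sanity check: (A − (2)·I) v_1 = (0, 0, 0, 0)ᵀ = 0. ✓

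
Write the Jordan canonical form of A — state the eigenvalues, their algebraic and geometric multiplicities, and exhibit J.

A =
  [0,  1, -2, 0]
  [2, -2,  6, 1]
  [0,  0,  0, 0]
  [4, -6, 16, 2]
J_3(0) ⊕ J_1(0)

The characteristic polynomial is
  det(x·I − A) = x^4

Eigenvalues and multiplicities (the geometric multiplicity of λ is n − rank(A − λI), which equals the number of Jordan blocks for λ):
  λ = 0: algebraic multiplicity = 4, geometric multiplicity = 2

Determining the block sizes for each eigenvalue:
  λ = 0: with am = 4 and gm = 2, the partition is not yet determined (e.g. several partitions of 4 into 2 parts exist). Let N = A − (0)·I. Computing rank(N^1) = 2, rank(N^2) = 1, rank(N^3) = 0; the number of blocks of size ≥ j is rank(N^{j−1}) − rank(N^j), giving [2, 1, 1]. So we have 1 block(s) of size 3, 1 block(s) of size 1 → block sizes [3, 1]

Assembling the blocks gives a Jordan form
J =
  [0, 1, 0, 0]
  [0, 0, 1, 0]
  [0, 0, 0, 0]
  [0, 0, 0, 0]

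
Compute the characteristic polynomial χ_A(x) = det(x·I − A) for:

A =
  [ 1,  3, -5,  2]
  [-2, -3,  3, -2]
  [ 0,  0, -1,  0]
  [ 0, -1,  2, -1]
x^4 + 4*x^3 + 6*x^2 + 4*x + 1

Expanding det(x·I − A) (e.g. by cofactor expansion or by noting that A is similar to its Jordan form J, which has the same characteristic polynomial as A) gives
  χ_A(x) = x^4 + 4*x^3 + 6*x^2 + 4*x + 1
which factors as (x + 1)^4. The eigenvalues (with algebraic multiplicities) are λ = -1 with multiplicity 4.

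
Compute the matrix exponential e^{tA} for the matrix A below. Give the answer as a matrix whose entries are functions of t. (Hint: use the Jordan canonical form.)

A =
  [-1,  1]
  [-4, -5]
e^{tA} =
  [2*t*exp(-3*t) + exp(-3*t), t*exp(-3*t)]
  [-4*t*exp(-3*t), -2*t*exp(-3*t) + exp(-3*t)]

Strategy: write A = P · J · P⁻¹ where J is a Jordan canonical form, so e^{tA} = P · e^{tJ} · P⁻¹, and e^{tJ} can be computed block-by-block.

A has Jordan form
J =
  [-3,  1]
  [ 0, -3]
(up to reordering of blocks).

Per-block formulas:
  For a 2×2 Jordan block J_2(-3): exp(t · J_2(-3)) = e^(-3t)·(I + t·N), where N is the 2×2 nilpotent shift.

After assembling e^{tJ} and conjugating by P, we get:

e^{tA} =
  [2*t*exp(-3*t) + exp(-3*t), t*exp(-3*t)]
  [-4*t*exp(-3*t), -2*t*exp(-3*t) + exp(-3*t)]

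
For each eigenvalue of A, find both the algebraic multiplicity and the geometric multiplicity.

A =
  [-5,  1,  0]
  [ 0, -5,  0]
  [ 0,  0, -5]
λ = -5: alg = 3, geom = 2

Step 1 — factor the characteristic polynomial to read off the algebraic multiplicities:
  χ_A(x) = (x + 5)^3

Step 2 — compute geometric multiplicities via the rank-nullity identity g(λ) = n − rank(A − λI):
  rank(A − (-5)·I) = 1, so dim ker(A − (-5)·I) = n − 1 = 2

Summary:
  λ = -5: algebraic multiplicity = 3, geometric multiplicity = 2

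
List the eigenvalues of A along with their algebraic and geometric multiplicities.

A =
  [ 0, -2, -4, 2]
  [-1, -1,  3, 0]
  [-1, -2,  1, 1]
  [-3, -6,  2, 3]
λ = 0: alg = 1, geom = 1; λ = 1: alg = 3, geom = 1

Step 1 — factor the characteristic polynomial to read off the algebraic multiplicities:
  χ_A(x) = x*(x - 1)^3

Step 2 — compute geometric multiplicities via the rank-nullity identity g(λ) = n − rank(A − λI):
  rank(A − (0)·I) = 3, so dim ker(A − (0)·I) = n − 3 = 1
  rank(A − (1)·I) = 3, so dim ker(A − (1)·I) = n − 3 = 1

Summary:
  λ = 0: algebraic multiplicity = 1, geometric multiplicity = 1
  λ = 1: algebraic multiplicity = 3, geometric multiplicity = 1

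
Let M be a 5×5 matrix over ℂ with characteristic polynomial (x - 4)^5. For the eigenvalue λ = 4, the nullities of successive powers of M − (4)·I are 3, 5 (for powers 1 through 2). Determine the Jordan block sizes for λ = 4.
Block sizes for λ = 4: [2, 2, 1]

From the dimensions of kernels of powers, the number of Jordan blocks of size at least j is d_j − d_{j−1} where d_j = dim ker(N^j) (with d_0 = 0). Computing the differences gives [3, 2].
The number of blocks of size exactly k is (#blocks of size ≥ k) − (#blocks of size ≥ k + 1), so the partition is: 1 block(s) of size 1, 2 block(s) of size 2.
In nonincreasing order the block sizes are [2, 2, 1].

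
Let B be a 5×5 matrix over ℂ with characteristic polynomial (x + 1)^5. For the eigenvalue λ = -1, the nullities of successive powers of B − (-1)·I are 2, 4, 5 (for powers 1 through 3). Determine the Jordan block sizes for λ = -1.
Block sizes for λ = -1: [3, 2]

From the dimensions of kernels of powers, the number of Jordan blocks of size at least j is d_j − d_{j−1} where d_j = dim ker(N^j) (with d_0 = 0). Computing the differences gives [2, 2, 1].
The number of blocks of size exactly k is (#blocks of size ≥ k) − (#blocks of size ≥ k + 1), so the partition is: 1 block(s) of size 2, 1 block(s) of size 3.
In nonincreasing order the block sizes are [3, 2].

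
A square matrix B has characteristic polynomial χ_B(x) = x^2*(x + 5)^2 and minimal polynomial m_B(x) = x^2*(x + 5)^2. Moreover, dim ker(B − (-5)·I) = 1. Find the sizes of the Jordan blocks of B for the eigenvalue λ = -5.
Block sizes for λ = -5: [2]

Step 1 — from the characteristic polynomial, algebraic multiplicity of λ = -5 is 2. From dim ker(B − (-5)·I) = 1, there are exactly 1 Jordan blocks for λ = -5.
Step 2 — from the minimal polynomial, the factor (x + 5)^2 tells us the largest block for λ = -5 has size 2.
Step 3 — with total size 2, 1 blocks, and largest block 2, the block sizes (in nonincreasing order) are [2].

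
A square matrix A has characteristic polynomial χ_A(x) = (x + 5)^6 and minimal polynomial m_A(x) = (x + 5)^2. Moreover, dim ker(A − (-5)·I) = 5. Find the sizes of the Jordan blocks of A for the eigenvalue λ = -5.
Block sizes for λ = -5: [2, 1, 1, 1, 1]

Step 1 — from the characteristic polynomial, algebraic multiplicity of λ = -5 is 6. From dim ker(A − (-5)·I) = 5, there are exactly 5 Jordan blocks for λ = -5.
Step 2 — from the minimal polynomial, the factor (x + 5)^2 tells us the largest block for λ = -5 has size 2.
Step 3 — with total size 6, 5 blocks, and largest block 2, the block sizes (in nonincreasing order) are [2, 1, 1, 1, 1].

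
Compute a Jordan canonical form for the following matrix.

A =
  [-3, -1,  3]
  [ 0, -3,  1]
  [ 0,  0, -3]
J_3(-3)

The characteristic polynomial is
  det(x·I − A) = x^3 + 9*x^2 + 27*x + 27 = (x + 3)^3

Eigenvalues and multiplicities (the geometric multiplicity of λ is n − rank(A − λI), which equals the number of Jordan blocks for λ):
  λ = -3: algebraic multiplicity = 3, geometric multiplicity = 1

Determining the block sizes for each eigenvalue:
  λ = -3: one block (gm = 1), so the single block has size am = 3 → block sizes [3]

Assembling the blocks gives a Jordan form
J =
  [-3,  1,  0]
  [ 0, -3,  1]
  [ 0,  0, -3]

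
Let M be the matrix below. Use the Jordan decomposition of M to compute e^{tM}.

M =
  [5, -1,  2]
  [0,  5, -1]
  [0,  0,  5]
e^{tM} =
  [exp(5*t), -t*exp(5*t), t^2*exp(5*t)/2 + 2*t*exp(5*t)]
  [0, exp(5*t), -t*exp(5*t)]
  [0, 0, exp(5*t)]

Strategy: write M = P · J · P⁻¹ where J is a Jordan canonical form, so e^{tM} = P · e^{tJ} · P⁻¹, and e^{tJ} can be computed block-by-block.

M has Jordan form
J =
  [5, 1, 0]
  [0, 5, 1]
  [0, 0, 5]
(up to reordering of blocks).

Per-block formulas:
  For a 3×3 Jordan block J_3(5): exp(t · J_3(5)) = e^(5t)·(I + t·N + (t^2/2)·N^2), where N is the 3×3 nilpotent shift.

After assembling e^{tJ} and conjugating by P, we get:

e^{tM} =
  [exp(5*t), -t*exp(5*t), t^2*exp(5*t)/2 + 2*t*exp(5*t)]
  [0, exp(5*t), -t*exp(5*t)]
  [0, 0, exp(5*t)]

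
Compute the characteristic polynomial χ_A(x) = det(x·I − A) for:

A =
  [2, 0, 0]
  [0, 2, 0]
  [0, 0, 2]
x^3 - 6*x^2 + 12*x - 8

Expanding det(x·I − A) (e.g. by cofactor expansion or by noting that A is similar to its Jordan form J, which has the same characteristic polynomial as A) gives
  χ_A(x) = x^3 - 6*x^2 + 12*x - 8
which factors as (x - 2)^3. The eigenvalues (with algebraic multiplicities) are λ = 2 with multiplicity 3.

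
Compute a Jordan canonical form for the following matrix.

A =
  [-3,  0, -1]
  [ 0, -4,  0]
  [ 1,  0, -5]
J_2(-4) ⊕ J_1(-4)

The characteristic polynomial is
  det(x·I − A) = x^3 + 12*x^2 + 48*x + 64 = (x + 4)^3

Eigenvalues and multiplicities (the geometric multiplicity of λ is n − rank(A − λI), which equals the number of Jordan blocks for λ):
  λ = -4: algebraic multiplicity = 3, geometric multiplicity = 2

Determining the block sizes for each eigenvalue:
  λ = -4: 2 blocks summing to 3 forces exactly one block of size 2 and the rest size 1 → block sizes [2, 1]

Assembling the blocks gives a Jordan form
J =
  [-4,  1,  0]
  [ 0, -4,  0]
  [ 0,  0, -4]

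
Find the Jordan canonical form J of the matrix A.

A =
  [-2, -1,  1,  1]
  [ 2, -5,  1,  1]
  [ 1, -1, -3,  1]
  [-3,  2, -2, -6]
J_3(-4) ⊕ J_1(-4)

The characteristic polynomial is
  det(x·I − A) = x^4 + 16*x^3 + 96*x^2 + 256*x + 256 = (x + 4)^4

Eigenvalues and multiplicities (the geometric multiplicity of λ is n − rank(A − λI), which equals the number of Jordan blocks for λ):
  λ = -4: algebraic multiplicity = 4, geometric multiplicity = 2

Determining the block sizes for each eigenvalue:
  λ = -4: with am = 4 and gm = 2, the partition is not yet determined (e.g. several partitions of 4 into 2 parts exist). Let N = A − (-4)·I. Computing rank(N^1) = 2, rank(N^2) = 1, rank(N^3) = 0; the number of blocks of size ≥ j is rank(N^{j−1}) − rank(N^j), giving [2, 1, 1]. So we have 1 block(s) of size 3, 1 block(s) of size 1 → block sizes [3, 1]

Assembling the blocks gives a Jordan form
J =
  [-4,  1,  0,  0]
  [ 0, -4,  1,  0]
  [ 0,  0, -4,  0]
  [ 0,  0,  0, -4]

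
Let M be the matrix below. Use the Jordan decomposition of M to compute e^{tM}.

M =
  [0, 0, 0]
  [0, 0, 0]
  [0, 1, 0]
e^{tM} =
  [1, 0, 0]
  [0, 1, 0]
  [0, t, 1]

Strategy: write M = P · J · P⁻¹ where J is a Jordan canonical form, so e^{tM} = P · e^{tJ} · P⁻¹, and e^{tJ} can be computed block-by-block.

M has Jordan form
J =
  [0, 1, 0]
  [0, 0, 0]
  [0, 0, 0]
(up to reordering of blocks).

Per-block formulas:
  For a 2×2 Jordan block J_2(0): exp(t · J_2(0)) = e^(0t)·(I + t·N), where N is the 2×2 nilpotent shift.
  For a 1×1 block at λ = 0: exp(t · [0]) = [e^(0t)].

After assembling e^{tJ} and conjugating by P, we get:

e^{tM} =
  [1, 0, 0]
  [0, 1, 0]
  [0, t, 1]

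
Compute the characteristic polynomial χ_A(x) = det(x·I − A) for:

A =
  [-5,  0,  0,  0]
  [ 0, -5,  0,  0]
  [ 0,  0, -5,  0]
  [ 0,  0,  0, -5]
x^4 + 20*x^3 + 150*x^2 + 500*x + 625

Expanding det(x·I − A) (e.g. by cofactor expansion or by noting that A is similar to its Jordan form J, which has the same characteristic polynomial as A) gives
  χ_A(x) = x^4 + 20*x^3 + 150*x^2 + 500*x + 625
which factors as (x + 5)^4. The eigenvalues (with algebraic multiplicities) are λ = -5 with multiplicity 4.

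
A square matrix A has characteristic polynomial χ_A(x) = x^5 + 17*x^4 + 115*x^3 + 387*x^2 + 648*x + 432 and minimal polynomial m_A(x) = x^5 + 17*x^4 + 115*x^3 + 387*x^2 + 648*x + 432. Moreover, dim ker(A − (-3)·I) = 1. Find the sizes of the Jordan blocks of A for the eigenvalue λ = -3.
Block sizes for λ = -3: [3]

Step 1 — from the characteristic polynomial, algebraic multiplicity of λ = -3 is 3. From dim ker(A − (-3)·I) = 1, there are exactly 1 Jordan blocks for λ = -3.
Step 2 — from the minimal polynomial, the factor (x + 3)^3 tells us the largest block for λ = -3 has size 3.
Step 3 — with total size 3, 1 blocks, and largest block 3, the block sizes (in nonincreasing order) are [3].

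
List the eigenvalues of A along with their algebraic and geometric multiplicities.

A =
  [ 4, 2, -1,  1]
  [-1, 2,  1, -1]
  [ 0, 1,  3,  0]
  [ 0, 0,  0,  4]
λ = 3: alg = 3, geom = 1; λ = 4: alg = 1, geom = 1

Step 1 — factor the characteristic polynomial to read off the algebraic multiplicities:
  χ_A(x) = (x - 4)*(x - 3)^3

Step 2 — compute geometric multiplicities via the rank-nullity identity g(λ) = n − rank(A − λI):
  rank(A − (3)·I) = 3, so dim ker(A − (3)·I) = n − 3 = 1
  rank(A − (4)·I) = 3, so dim ker(A − (4)·I) = n − 3 = 1

Summary:
  λ = 3: algebraic multiplicity = 3, geometric multiplicity = 1
  λ = 4: algebraic multiplicity = 1, geometric multiplicity = 1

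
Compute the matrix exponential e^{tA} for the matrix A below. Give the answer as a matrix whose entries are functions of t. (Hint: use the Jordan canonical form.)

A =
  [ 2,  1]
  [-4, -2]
e^{tA} =
  [2*t + 1, t]
  [-4*t, 1 - 2*t]

Strategy: write A = P · J · P⁻¹ where J is a Jordan canonical form, so e^{tA} = P · e^{tJ} · P⁻¹, and e^{tJ} can be computed block-by-block.

A has Jordan form
J =
  [0, 1]
  [0, 0]
(up to reordering of blocks).

Per-block formulas:
  For a 2×2 Jordan block J_2(0): exp(t · J_2(0)) = e^(0t)·(I + t·N), where N is the 2×2 nilpotent shift.

After assembling e^{tJ} and conjugating by P, we get:

e^{tA} =
  [2*t + 1, t]
  [-4*t, 1 - 2*t]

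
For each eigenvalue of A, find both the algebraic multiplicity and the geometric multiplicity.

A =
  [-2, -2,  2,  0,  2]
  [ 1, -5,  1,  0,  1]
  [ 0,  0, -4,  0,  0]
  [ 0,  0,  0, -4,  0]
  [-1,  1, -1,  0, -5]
λ = -4: alg = 5, geom = 4

Step 1 — factor the characteristic polynomial to read off the algebraic multiplicities:
  χ_A(x) = (x + 4)^5

Step 2 — compute geometric multiplicities via the rank-nullity identity g(λ) = n − rank(A − λI):
  rank(A − (-4)·I) = 1, so dim ker(A − (-4)·I) = n − 1 = 4

Summary:
  λ = -4: algebraic multiplicity = 5, geometric multiplicity = 4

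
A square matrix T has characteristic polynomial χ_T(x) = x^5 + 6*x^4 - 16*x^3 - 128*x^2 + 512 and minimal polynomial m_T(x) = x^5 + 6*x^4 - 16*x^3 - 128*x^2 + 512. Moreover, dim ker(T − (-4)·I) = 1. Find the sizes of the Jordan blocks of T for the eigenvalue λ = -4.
Block sizes for λ = -4: [3]

Step 1 — from the characteristic polynomial, algebraic multiplicity of λ = -4 is 3. From dim ker(T − (-4)·I) = 1, there are exactly 1 Jordan blocks for λ = -4.
Step 2 — from the minimal polynomial, the factor (x + 4)^3 tells us the largest block for λ = -4 has size 3.
Step 3 — with total size 3, 1 blocks, and largest block 3, the block sizes (in nonincreasing order) are [3].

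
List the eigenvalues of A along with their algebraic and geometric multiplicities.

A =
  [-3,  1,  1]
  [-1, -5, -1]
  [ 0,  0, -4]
λ = -4: alg = 3, geom = 2

Step 1 — factor the characteristic polynomial to read off the algebraic multiplicities:
  χ_A(x) = (x + 4)^3

Step 2 — compute geometric multiplicities via the rank-nullity identity g(λ) = n − rank(A − λI):
  rank(A − (-4)·I) = 1, so dim ker(A − (-4)·I) = n − 1 = 2

Summary:
  λ = -4: algebraic multiplicity = 3, geometric multiplicity = 2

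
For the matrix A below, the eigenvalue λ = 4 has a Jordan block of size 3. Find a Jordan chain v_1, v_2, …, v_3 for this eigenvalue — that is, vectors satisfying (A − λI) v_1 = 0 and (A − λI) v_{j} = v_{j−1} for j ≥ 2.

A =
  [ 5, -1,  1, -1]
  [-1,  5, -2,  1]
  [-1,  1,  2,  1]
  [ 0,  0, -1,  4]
A Jordan chain for λ = 4 of length 3:
v_1 = (1, 0, 0, 1)ᵀ
v_2 = (1, -1, -1, 0)ᵀ
v_3 = (1, 0, 0, 0)ᵀ

Let N = A − (4)·I. We want v_3 with N^3 v_3 = 0 but N^2 v_3 ≠ 0; then v_{j-1} := N · v_j for j = 3, …, 2.

Pick v_3 = (1, 0, 0, 0)ᵀ.
Then v_2 = N · v_3 = (1, -1, -1, 0)ᵀ.
Then v_1 = N · v_2 = (1, 0, 0, 1)ᵀ.

Sanity check: (A − (4)·I) v_1 = (0, 0, 0, 0)ᵀ = 0. ✓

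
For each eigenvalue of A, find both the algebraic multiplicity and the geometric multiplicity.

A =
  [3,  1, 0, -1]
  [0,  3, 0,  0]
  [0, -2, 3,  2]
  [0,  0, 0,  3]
λ = 3: alg = 4, geom = 3

Step 1 — factor the characteristic polynomial to read off the algebraic multiplicities:
  χ_A(x) = (x - 3)^4

Step 2 — compute geometric multiplicities via the rank-nullity identity g(λ) = n − rank(A − λI):
  rank(A − (3)·I) = 1, so dim ker(A − (3)·I) = n − 1 = 3

Summary:
  λ = 3: algebraic multiplicity = 4, geometric multiplicity = 3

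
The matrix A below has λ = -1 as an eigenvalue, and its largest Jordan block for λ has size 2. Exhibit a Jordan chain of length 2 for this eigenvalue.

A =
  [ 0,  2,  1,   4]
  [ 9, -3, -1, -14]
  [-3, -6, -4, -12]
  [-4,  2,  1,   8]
A Jordan chain for λ = -1 of length 2:
v_1 = (2, -2, -6, 2)ᵀ
v_2 = (0, 1, 0, 0)ᵀ

Let N = A − (-1)·I. We want v_2 with N^2 v_2 = 0 but N^1 v_2 ≠ 0; then v_{j-1} := N · v_j for j = 2, …, 2.

Pick v_2 = (0, 1, 0, 0)ᵀ.
Then v_1 = N · v_2 = (2, -2, -6, 2)ᵀ.

Sanity check: (A − (-1)·I) v_1 = (0, 0, 0, 0)ᵀ = 0. ✓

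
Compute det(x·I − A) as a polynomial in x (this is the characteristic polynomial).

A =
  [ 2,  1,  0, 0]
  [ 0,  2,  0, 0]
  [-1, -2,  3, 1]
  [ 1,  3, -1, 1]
x^4 - 8*x^3 + 24*x^2 - 32*x + 16

Expanding det(x·I − A) (e.g. by cofactor expansion or by noting that A is similar to its Jordan form J, which has the same characteristic polynomial as A) gives
  χ_A(x) = x^4 - 8*x^3 + 24*x^2 - 32*x + 16
which factors as (x - 2)^4. The eigenvalues (with algebraic multiplicities) are λ = 2 with multiplicity 4.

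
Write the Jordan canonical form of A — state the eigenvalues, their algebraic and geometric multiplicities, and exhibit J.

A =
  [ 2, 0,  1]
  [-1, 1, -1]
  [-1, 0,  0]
J_2(1) ⊕ J_1(1)

The characteristic polynomial is
  det(x·I − A) = x^3 - 3*x^2 + 3*x - 1 = (x - 1)^3

Eigenvalues and multiplicities (the geometric multiplicity of λ is n − rank(A − λI), which equals the number of Jordan blocks for λ):
  λ = 1: algebraic multiplicity = 3, geometric multiplicity = 2

Determining the block sizes for each eigenvalue:
  λ = 1: 2 blocks summing to 3 forces exactly one block of size 2 and the rest size 1 → block sizes [2, 1]

Assembling the blocks gives a Jordan form
J =
  [1, 1, 0]
  [0, 1, 0]
  [0, 0, 1]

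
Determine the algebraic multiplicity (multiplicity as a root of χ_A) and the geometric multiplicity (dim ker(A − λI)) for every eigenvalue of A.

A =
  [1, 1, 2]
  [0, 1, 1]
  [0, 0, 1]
λ = 1: alg = 3, geom = 1

Step 1 — factor the characteristic polynomial to read off the algebraic multiplicities:
  χ_A(x) = (x - 1)^3

Step 2 — compute geometric multiplicities via the rank-nullity identity g(λ) = n − rank(A − λI):
  rank(A − (1)·I) = 2, so dim ker(A − (1)·I) = n − 2 = 1

Summary:
  λ = 1: algebraic multiplicity = 3, geometric multiplicity = 1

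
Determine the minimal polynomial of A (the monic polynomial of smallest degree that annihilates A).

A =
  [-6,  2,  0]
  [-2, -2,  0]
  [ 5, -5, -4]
x^2 + 8*x + 16

The characteristic polynomial is χ_A(x) = (x + 4)^3, so the eigenvalues are known. The minimal polynomial is
  m_A(x) = Π_λ (x − λ)^{k_λ}
where k_λ is the size of the *largest* Jordan block for λ (equivalently, the smallest k with (A − λI)^k v = 0 for every generalised eigenvector v of λ).

  λ = -4: largest Jordan block has size 2, contributing (x + 4)^2

So m_A(x) = (x + 4)^2 = x^2 + 8*x + 16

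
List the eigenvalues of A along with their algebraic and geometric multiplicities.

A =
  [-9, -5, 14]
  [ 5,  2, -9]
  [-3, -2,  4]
λ = -1: alg = 3, geom = 1

Step 1 — factor the characteristic polynomial to read off the algebraic multiplicities:
  χ_A(x) = (x + 1)^3

Step 2 — compute geometric multiplicities via the rank-nullity identity g(λ) = n − rank(A − λI):
  rank(A − (-1)·I) = 2, so dim ker(A − (-1)·I) = n − 2 = 1

Summary:
  λ = -1: algebraic multiplicity = 3, geometric multiplicity = 1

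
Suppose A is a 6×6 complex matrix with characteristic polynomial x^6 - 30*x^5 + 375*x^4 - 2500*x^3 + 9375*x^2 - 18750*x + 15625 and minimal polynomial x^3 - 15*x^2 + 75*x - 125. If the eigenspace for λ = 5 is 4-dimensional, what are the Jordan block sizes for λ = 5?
Block sizes for λ = 5: [3, 1, 1, 1]

Step 1 — from the characteristic polynomial, algebraic multiplicity of λ = 5 is 6. From dim ker(A − (5)·I) = 4, there are exactly 4 Jordan blocks for λ = 5.
Step 2 — from the minimal polynomial, the factor (x − 5)^3 tells us the largest block for λ = 5 has size 3.
Step 3 — with total size 6, 4 blocks, and largest block 3, the block sizes (in nonincreasing order) are [3, 1, 1, 1].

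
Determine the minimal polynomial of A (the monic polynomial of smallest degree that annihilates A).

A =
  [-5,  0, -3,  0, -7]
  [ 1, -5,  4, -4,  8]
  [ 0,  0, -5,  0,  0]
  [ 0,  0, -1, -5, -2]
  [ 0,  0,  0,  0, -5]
x^3 + 15*x^2 + 75*x + 125

The characteristic polynomial is χ_A(x) = (x + 5)^5, so the eigenvalues are known. The minimal polynomial is
  m_A(x) = Π_λ (x − λ)^{k_λ}
where k_λ is the size of the *largest* Jordan block for λ (equivalently, the smallest k with (A − λI)^k v = 0 for every generalised eigenvector v of λ).

  λ = -5: largest Jordan block has size 3, contributing (x + 5)^3

So m_A(x) = (x + 5)^3 = x^3 + 15*x^2 + 75*x + 125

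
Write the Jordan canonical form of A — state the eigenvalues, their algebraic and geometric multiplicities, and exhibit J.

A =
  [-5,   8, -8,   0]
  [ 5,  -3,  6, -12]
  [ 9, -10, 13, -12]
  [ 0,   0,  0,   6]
J_1(-1) ⊕ J_2(3) ⊕ J_1(6)

The characteristic polynomial is
  det(x·I − A) = x^4 - 11*x^3 + 33*x^2 - 9*x - 54 = (x - 6)*(x - 3)^2*(x + 1)

Eigenvalues and multiplicities (the geometric multiplicity of λ is n − rank(A − λI), which equals the number of Jordan blocks for λ):
  λ = -1: algebraic multiplicity = 1, geometric multiplicity = 1
  λ = 3: algebraic multiplicity = 2, geometric multiplicity = 1
  λ = 6: algebraic multiplicity = 1, geometric multiplicity = 1

Determining the block sizes for each eigenvalue:
  λ = -1: one block (gm = 1), so the single block has size am = 1 → block sizes [1]
  λ = 3: one block (gm = 1), so the single block has size am = 2 → block sizes [2]
  λ = 6: one block (gm = 1), so the single block has size am = 1 → block sizes [1]

Assembling the blocks gives a Jordan form
J =
  [-1, 0, 0, 0]
  [ 0, 3, 1, 0]
  [ 0, 0, 3, 0]
  [ 0, 0, 0, 6]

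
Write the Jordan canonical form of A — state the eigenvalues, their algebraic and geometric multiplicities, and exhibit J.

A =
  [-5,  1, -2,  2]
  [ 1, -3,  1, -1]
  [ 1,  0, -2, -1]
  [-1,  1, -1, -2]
J_3(-3) ⊕ J_1(-3)

The characteristic polynomial is
  det(x·I − A) = x^4 + 12*x^3 + 54*x^2 + 108*x + 81 = (x + 3)^4

Eigenvalues and multiplicities (the geometric multiplicity of λ is n − rank(A − λI), which equals the number of Jordan blocks for λ):
  λ = -3: algebraic multiplicity = 4, geometric multiplicity = 2

Determining the block sizes for each eigenvalue:
  λ = -3: with am = 4 and gm = 2, the partition is not yet determined (e.g. several partitions of 4 into 2 parts exist). Let N = A − (-3)·I. Computing rank(N^1) = 2, rank(N^2) = 1, rank(N^3) = 0; the number of blocks of size ≥ j is rank(N^{j−1}) − rank(N^j), giving [2, 1, 1]. So we have 1 block(s) of size 3, 1 block(s) of size 1 → block sizes [3, 1]

Assembling the blocks gives a Jordan form
J =
  [-3,  1,  0,  0]
  [ 0, -3,  1,  0]
  [ 0,  0, -3,  0]
  [ 0,  0,  0, -3]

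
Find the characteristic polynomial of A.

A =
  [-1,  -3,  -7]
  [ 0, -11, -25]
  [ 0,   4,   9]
x^3 + 3*x^2 + 3*x + 1

Expanding det(x·I − A) (e.g. by cofactor expansion or by noting that A is similar to its Jordan form J, which has the same characteristic polynomial as A) gives
  χ_A(x) = x^3 + 3*x^2 + 3*x + 1
which factors as (x + 1)^3. The eigenvalues (with algebraic multiplicities) are λ = -1 with multiplicity 3.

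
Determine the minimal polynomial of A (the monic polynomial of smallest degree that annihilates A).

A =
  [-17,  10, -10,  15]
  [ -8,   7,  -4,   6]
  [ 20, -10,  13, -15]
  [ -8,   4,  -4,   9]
x^2 - 6*x + 9

The characteristic polynomial is χ_A(x) = (x - 3)^4, so the eigenvalues are known. The minimal polynomial is
  m_A(x) = Π_λ (x − λ)^{k_λ}
where k_λ is the size of the *largest* Jordan block for λ (equivalently, the smallest k with (A − λI)^k v = 0 for every generalised eigenvector v of λ).

  λ = 3: largest Jordan block has size 2, contributing (x − 3)^2

So m_A(x) = (x - 3)^2 = x^2 - 6*x + 9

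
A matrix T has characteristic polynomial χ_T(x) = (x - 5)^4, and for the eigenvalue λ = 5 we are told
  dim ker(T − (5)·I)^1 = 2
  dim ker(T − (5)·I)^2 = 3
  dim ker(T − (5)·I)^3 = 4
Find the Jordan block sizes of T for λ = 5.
Block sizes for λ = 5: [3, 1]

From the dimensions of kernels of powers, the number of Jordan blocks of size at least j is d_j − d_{j−1} where d_j = dim ker(N^j) (with d_0 = 0). Computing the differences gives [2, 1, 1].
The number of blocks of size exactly k is (#blocks of size ≥ k) − (#blocks of size ≥ k + 1), so the partition is: 1 block(s) of size 1, 1 block(s) of size 3.
In nonincreasing order the block sizes are [3, 1].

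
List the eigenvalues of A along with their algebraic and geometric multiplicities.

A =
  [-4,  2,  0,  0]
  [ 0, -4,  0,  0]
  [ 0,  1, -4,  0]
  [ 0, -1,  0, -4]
λ = -4: alg = 4, geom = 3

Step 1 — factor the characteristic polynomial to read off the algebraic multiplicities:
  χ_A(x) = (x + 4)^4

Step 2 — compute geometric multiplicities via the rank-nullity identity g(λ) = n − rank(A − λI):
  rank(A − (-4)·I) = 1, so dim ker(A − (-4)·I) = n − 1 = 3

Summary:
  λ = -4: algebraic multiplicity = 4, geometric multiplicity = 3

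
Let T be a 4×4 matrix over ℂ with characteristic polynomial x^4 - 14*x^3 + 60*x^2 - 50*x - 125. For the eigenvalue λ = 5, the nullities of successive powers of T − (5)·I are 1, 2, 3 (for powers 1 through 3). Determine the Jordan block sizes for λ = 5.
Block sizes for λ = 5: [3]

From the dimensions of kernels of powers, the number of Jordan blocks of size at least j is d_j − d_{j−1} where d_j = dim ker(N^j) (with d_0 = 0). Computing the differences gives [1, 1, 1].
The number of blocks of size exactly k is (#blocks of size ≥ k) − (#blocks of size ≥ k + 1), so the partition is: 1 block(s) of size 3.
In nonincreasing order the block sizes are [3].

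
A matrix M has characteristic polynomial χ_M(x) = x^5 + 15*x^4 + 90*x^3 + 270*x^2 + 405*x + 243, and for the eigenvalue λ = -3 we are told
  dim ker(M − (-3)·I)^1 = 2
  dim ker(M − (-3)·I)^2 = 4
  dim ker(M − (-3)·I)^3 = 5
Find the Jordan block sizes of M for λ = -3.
Block sizes for λ = -3: [3, 2]

From the dimensions of kernels of powers, the number of Jordan blocks of size at least j is d_j − d_{j−1} where d_j = dim ker(N^j) (with d_0 = 0). Computing the differences gives [2, 2, 1].
The number of blocks of size exactly k is (#blocks of size ≥ k) − (#blocks of size ≥ k + 1), so the partition is: 1 block(s) of size 2, 1 block(s) of size 3.
In nonincreasing order the block sizes are [3, 2].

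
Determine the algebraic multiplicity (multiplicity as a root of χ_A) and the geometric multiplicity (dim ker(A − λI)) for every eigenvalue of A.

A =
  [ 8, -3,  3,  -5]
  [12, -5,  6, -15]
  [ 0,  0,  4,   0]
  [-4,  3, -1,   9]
λ = 4: alg = 4, geom = 2

Step 1 — factor the characteristic polynomial to read off the algebraic multiplicities:
  χ_A(x) = (x - 4)^4

Step 2 — compute geometric multiplicities via the rank-nullity identity g(λ) = n − rank(A − λI):
  rank(A − (4)·I) = 2, so dim ker(A − (4)·I) = n − 2 = 2

Summary:
  λ = 4: algebraic multiplicity = 4, geometric multiplicity = 2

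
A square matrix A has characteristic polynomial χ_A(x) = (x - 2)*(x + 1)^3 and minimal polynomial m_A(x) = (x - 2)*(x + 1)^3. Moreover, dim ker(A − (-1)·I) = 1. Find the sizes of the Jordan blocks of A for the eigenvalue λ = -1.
Block sizes for λ = -1: [3]

Step 1 — from the characteristic polynomial, algebraic multiplicity of λ = -1 is 3. From dim ker(A − (-1)·I) = 1, there are exactly 1 Jordan blocks for λ = -1.
Step 2 — from the minimal polynomial, the factor (x + 1)^3 tells us the largest block for λ = -1 has size 3.
Step 3 — with total size 3, 1 blocks, and largest block 3, the block sizes (in nonincreasing order) are [3].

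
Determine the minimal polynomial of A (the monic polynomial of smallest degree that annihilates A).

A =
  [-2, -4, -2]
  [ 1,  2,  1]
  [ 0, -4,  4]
x^3 - 4*x^2 + 4*x

The characteristic polynomial is χ_A(x) = x*(x - 2)^2, so the eigenvalues are known. The minimal polynomial is
  m_A(x) = Π_λ (x − λ)^{k_λ}
where k_λ is the size of the *largest* Jordan block for λ (equivalently, the smallest k with (A − λI)^k v = 0 for every generalised eigenvector v of λ).

  λ = 0: largest Jordan block has size 1, contributing (x − 0)
  λ = 2: largest Jordan block has size 2, contributing (x − 2)^2

So m_A(x) = x*(x - 2)^2 = x^3 - 4*x^2 + 4*x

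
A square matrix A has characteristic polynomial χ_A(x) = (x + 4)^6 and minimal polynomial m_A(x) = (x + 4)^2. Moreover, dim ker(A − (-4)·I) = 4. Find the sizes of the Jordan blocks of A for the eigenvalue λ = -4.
Block sizes for λ = -4: [2, 2, 1, 1]

Step 1 — from the characteristic polynomial, algebraic multiplicity of λ = -4 is 6. From dim ker(A − (-4)·I) = 4, there are exactly 4 Jordan blocks for λ = -4.
Step 2 — from the minimal polynomial, the factor (x + 4)^2 tells us the largest block for λ = -4 has size 2.
Step 3 — with total size 6, 4 blocks, and largest block 2, the block sizes (in nonincreasing order) are [2, 2, 1, 1].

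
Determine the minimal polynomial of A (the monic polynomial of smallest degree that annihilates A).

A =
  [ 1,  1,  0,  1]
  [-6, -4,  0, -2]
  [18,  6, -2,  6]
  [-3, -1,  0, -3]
x^2 + 4*x + 4

The characteristic polynomial is χ_A(x) = (x + 2)^4, so the eigenvalues are known. The minimal polynomial is
  m_A(x) = Π_λ (x − λ)^{k_λ}
where k_λ is the size of the *largest* Jordan block for λ (equivalently, the smallest k with (A − λI)^k v = 0 for every generalised eigenvector v of λ).

  λ = -2: largest Jordan block has size 2, contributing (x + 2)^2

So m_A(x) = (x + 2)^2 = x^2 + 4*x + 4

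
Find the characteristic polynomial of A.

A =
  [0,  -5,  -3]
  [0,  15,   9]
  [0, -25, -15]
x^3

Expanding det(x·I − A) (e.g. by cofactor expansion or by noting that A is similar to its Jordan form J, which has the same characteristic polynomial as A) gives
  χ_A(x) = x^3
which factors as x^3. The eigenvalues (with algebraic multiplicities) are λ = 0 with multiplicity 3.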